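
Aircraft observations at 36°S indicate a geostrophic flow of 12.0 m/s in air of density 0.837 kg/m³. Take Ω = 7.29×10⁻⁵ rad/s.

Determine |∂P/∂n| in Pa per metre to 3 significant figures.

8.61×10⁻⁴ Pa/m

Coriolis parameter at 36°S:
f = 2Ω sin φ = 2 × 7.29×10⁻⁵ × sin 36° = 8.57×10⁻⁵ s⁻¹
Geostrophic balance rearranged: |∂P/∂n| = f ρ V_g
|∂P/∂n| = 8.57×10⁻⁵ × 0.837 × 12.0 = 8.61×10⁻⁴ Pa/m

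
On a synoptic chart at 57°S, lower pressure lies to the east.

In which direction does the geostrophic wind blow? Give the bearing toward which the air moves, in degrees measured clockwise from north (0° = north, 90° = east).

000°

The pressure-gradient force points toward the east (bearing 090°).
Geostrophic balance: in the Southern Hemisphere the Coriolis force deflects motion to the left, so the geostrophic wind blows 90° to the left of the pressure-gradient force (low pressure on the right).
Rotating 090° by 90° counterclockwise gives 000° — the wind blows toward the north.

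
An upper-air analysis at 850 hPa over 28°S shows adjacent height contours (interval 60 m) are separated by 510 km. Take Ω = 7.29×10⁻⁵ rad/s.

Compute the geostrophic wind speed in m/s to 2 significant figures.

17 m/s

Coriolis parameter at 28°S:
f = 2Ω sin φ = 2 × 7.29×10⁻⁵ × sin 28° = 6.84×10⁻⁵ s⁻¹
Height gradient: |∂Z/∂n| = 60 m / 510000 m = 1.18×10⁻⁴
On a pressure surface, geostrophic balance gives V_g = (g/f)|∂Z/∂n|:
V_g = 9.81 × 1.18×10⁻⁴ / 6.84×10⁻⁵ = 16.9 m/s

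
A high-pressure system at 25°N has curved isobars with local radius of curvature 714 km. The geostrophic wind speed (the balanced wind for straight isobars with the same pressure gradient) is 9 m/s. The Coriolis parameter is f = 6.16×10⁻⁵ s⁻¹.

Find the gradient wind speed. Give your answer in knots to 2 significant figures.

25 knots

Around a high, pressure-gradient force acts outward with centrifugal, so Coriolis balances both:
fV = (1/ρ)|∂P/∂n| + V²/R  →  V² − fR·V + fR·V_g = 0
With fR = 6.16×10⁻⁵ × 714×10³ m = 44.0 m/s:
V = [fR − √((fR)² − 4 fR V_g)]/2 = [44.0 − √(44.0² − 4×44.0×9)]/2 = 12.6 m/s
Supergeostrophic (V > V_g = 9 m/s), as expected around a high.
Converting: 12.6 m/s × 1.944 = 25 knots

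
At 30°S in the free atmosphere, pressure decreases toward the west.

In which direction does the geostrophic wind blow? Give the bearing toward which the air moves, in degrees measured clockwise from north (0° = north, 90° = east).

180°

The pressure-gradient force points toward the west (bearing 270°).
Geostrophic balance: in the Southern Hemisphere the Coriolis force deflects motion to the left, so the geostrophic wind blows 90° to the left of the pressure-gradient force (low pressure on the right).
Rotating 270° by 90° counterclockwise gives 180° — the wind blows toward the south.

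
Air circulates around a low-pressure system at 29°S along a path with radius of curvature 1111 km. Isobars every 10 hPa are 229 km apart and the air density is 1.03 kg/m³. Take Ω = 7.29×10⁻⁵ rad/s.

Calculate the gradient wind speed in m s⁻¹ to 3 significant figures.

Coriolis parameter at 29°S:
f = 2Ω sin φ = 2 × 7.29×10⁻⁵ × sin 29° = 7.07×10⁻⁵ s⁻¹
Pressure gradient: |∂P/∂n| = 1000 Pa / 229000 m = 4.37×10⁻³ Pa/m
Geostrophic speed: V_g = |∂P/∂n|/(fρ) = 4.37×10⁻³/(7.07×10⁻⁵ × 1.03) = 60.0 m/s
Around a low, centrifugal force acts outward with Coriolis, so pressure-gradient force balances both:
(1/ρ)|∂P/∂n| = fV + V²/R  →  V² + fR·V − fR·V_g = 0
With fR = 7.07×10⁻⁵ × 1111×10³ m = 78.5 m/s:
V = [−fR + √((fR)² + 4 fR V_g)]/2 = [−78.5 + √(78.5² + 4×78.5×60)]/2 = 39.8 m/s
Subgeostrophic (V < V_g = 60 m/s), as expected around a low.

39.8 m s⁻¹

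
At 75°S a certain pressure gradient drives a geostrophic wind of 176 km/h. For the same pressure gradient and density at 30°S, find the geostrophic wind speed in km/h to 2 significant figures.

With the same pressure gradient and density, V_g ∝ 1/f ∝ 1/sin φ.
V₂ = V₁ · sin φ₁ / sin φ₂ = 176 × sin 75° / sin 30°
V₂ = 176 × 0.9659/0.5000 = 340 km/h

340 km/h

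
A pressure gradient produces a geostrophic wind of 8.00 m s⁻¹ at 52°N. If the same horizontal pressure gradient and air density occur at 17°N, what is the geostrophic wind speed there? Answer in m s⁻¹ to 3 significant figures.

21.6 m s⁻¹

With the same pressure gradient and density, V_g ∝ 1/f ∝ 1/sin φ.
V₂ = V₁ · sin φ₁ / sin φ₂ = 8.00 × sin 52° / sin 17°
V₂ = 8.00 × 0.7880/0.2924 = 21.6 m s⁻¹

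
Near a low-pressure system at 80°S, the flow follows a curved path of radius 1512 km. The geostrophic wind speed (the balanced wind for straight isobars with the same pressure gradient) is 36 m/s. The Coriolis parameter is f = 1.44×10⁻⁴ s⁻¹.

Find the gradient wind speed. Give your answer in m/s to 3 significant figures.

31.5 m/s

Around a low, centrifugal force acts outward with Coriolis, so pressure-gradient force balances both:
(1/ρ)|∂P/∂n| = fV + V²/R  →  V² + fR·V − fR·V_g = 0
With fR = 1.44×10⁻⁴ × 1512×10³ m = 218 m/s:
V = [−fR + √((fR)² + 4 fR V_g)]/2 = [−218 + √(218² + 4×218×36)]/2 = 31.5 m/s
Subgeostrophic (V < V_g = 36 m/s), as expected around a low.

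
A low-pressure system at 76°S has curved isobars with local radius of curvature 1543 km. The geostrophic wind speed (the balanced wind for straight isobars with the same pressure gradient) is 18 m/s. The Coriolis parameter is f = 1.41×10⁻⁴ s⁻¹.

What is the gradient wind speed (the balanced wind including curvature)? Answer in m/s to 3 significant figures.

16.7 m/s

Around a low, centrifugal force acts outward with Coriolis, so pressure-gradient force balances both:
(1/ρ)|∂P/∂n| = fV + V²/R  →  V² + fR·V − fR·V_g = 0
With fR = 1.41×10⁻⁴ × 1543×10³ m = 218 m/s:
V = [−fR + √((fR)² + 4 fR V_g)]/2 = [−218 + √(218² + 4×218×18)]/2 = 16.7 m/s
Subgeostrophic (V < V_g = 18 m/s), as expected around a low.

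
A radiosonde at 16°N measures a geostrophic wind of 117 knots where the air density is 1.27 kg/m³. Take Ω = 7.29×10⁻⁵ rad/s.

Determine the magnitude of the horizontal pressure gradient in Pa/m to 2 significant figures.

Coriolis parameter at 16°N:
f = 2Ω sin φ = 2 × 7.29×10⁻⁵ × sin 16° = 4.02×10⁻⁵ s⁻¹
Wind speed in SI: 117 knots = 60.2 m/s
Geostrophic balance rearranged: |∂P/∂n| = f ρ V_g
|∂P/∂n| = 4.02×10⁻⁵ × 1.27 × 60.2 = 3.07×10⁻³ Pa/m

3.1×10⁻³ Pa/m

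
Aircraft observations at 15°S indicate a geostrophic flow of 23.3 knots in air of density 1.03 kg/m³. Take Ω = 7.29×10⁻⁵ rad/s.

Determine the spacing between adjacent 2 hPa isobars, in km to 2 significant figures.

430 km

Coriolis parameter at 15°S:
f = 2Ω sin φ = 2 × 7.29×10⁻⁵ × sin 15° = 3.77×10⁻⁵ s⁻¹
Wind speed in SI: 23.3 knots = 12.0 m/s
Geostrophic balance rearranged: |∂P/∂n| = f ρ V_g
|∂P/∂n| = 3.77×10⁻⁵ × 1.03 × 12.0 = 4.66×10⁻⁴ Pa/m
Isobar spacing: Δn = ΔP/|∂P/∂n| = 200 Pa / 4.66×10⁻⁴ Pa/m = 429284 m ≈ 430 km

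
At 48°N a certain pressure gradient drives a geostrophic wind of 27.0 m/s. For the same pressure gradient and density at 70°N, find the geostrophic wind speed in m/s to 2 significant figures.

With the same pressure gradient and density, V_g ∝ 1/f ∝ 1/sin φ.
V₂ = V₁ · sin φ₁ / sin φ₂ = 27.0 × sin 48° / sin 70°
V₂ = 27.0 × 0.7431/0.9397 = 21 m/s

21 m/s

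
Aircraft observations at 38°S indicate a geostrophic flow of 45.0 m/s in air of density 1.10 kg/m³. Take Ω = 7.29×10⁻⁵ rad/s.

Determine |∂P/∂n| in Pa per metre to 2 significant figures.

Coriolis parameter at 38°S:
f = 2Ω sin φ = 2 × 7.29×10⁻⁵ × sin 38° = 8.98×10⁻⁵ s⁻¹
Geostrophic balance rearranged: |∂P/∂n| = f ρ V_g
|∂P/∂n| = 8.98×10⁻⁵ × 1.10 × 45.0 = 4.44×10⁻³ Pa/m

4.4×10⁻³ Pa/m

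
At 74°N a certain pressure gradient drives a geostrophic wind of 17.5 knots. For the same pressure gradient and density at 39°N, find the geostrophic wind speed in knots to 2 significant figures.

With the same pressure gradient and density, V_g ∝ 1/f ∝ 1/sin φ.
V₂ = V₁ · sin φ₁ / sin φ₂ = 17.5 × sin 74° / sin 39°
V₂ = 17.5 × 0.9613/0.6293 = 27 knots

27 knots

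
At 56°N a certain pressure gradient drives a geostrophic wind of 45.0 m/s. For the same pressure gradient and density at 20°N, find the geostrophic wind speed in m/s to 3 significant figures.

With the same pressure gradient and density, V_g ∝ 1/f ∝ 1/sin φ.
V₂ = V₁ · sin φ₁ / sin φ₂ = 45.0 × sin 56° / sin 20°
V₂ = 45.0 × 0.8290/0.3420 = 109 m/s

109 m/s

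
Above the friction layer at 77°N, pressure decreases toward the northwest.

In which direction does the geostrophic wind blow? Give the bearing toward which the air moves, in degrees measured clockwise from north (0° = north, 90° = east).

045°

The pressure-gradient force points toward the northwest (bearing 315°).
Geostrophic balance: in the Northern Hemisphere the Coriolis force deflects motion to the right, so the geostrophic wind blows 90° to the right of the pressure-gradient force (low pressure on the left).
Rotating 315° by 90° clockwise gives 045° — the wind blows toward the northeast.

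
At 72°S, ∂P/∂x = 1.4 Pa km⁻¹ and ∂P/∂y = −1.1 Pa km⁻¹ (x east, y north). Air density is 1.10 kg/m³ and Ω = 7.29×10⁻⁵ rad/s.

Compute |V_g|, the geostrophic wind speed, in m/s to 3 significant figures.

11.7 m/s

Coriolis parameter at 72°S:
f = 2Ω sin φ = 2 × 7.29×10⁻⁵ × sin 72° = 1.39×10⁻⁴ s⁻¹
In the Southern Hemisphere f is negative: f = −1.39×10⁻⁴ s⁻¹.
Component geostrophic relations (x east, y north):
u_g = −(1/(fρ)) ∂P/∂y,  v_g = (1/(fρ)) ∂P/∂x
u_g = −(−1.1×10⁻³)/(−1.39×10⁻⁴ × 1.10) = −7.21 m/s;  v_g = (1.4×10⁻³)/(−1.39×10⁻⁴ × 1.10) = −9.18 m/s
|V_g| = √(u_g² + v_g²) = 11.7 m/s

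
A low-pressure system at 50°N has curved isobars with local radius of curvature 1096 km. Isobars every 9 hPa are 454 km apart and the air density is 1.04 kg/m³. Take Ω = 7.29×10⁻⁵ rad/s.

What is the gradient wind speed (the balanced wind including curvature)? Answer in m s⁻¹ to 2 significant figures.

Coriolis parameter at 50°N:
f = 2Ω sin φ = 2 × 7.29×10⁻⁵ × sin 50° = 1.12×10⁻⁴ s⁻¹
Pressure gradient: |∂P/∂n| = 900 Pa / 454000 m = 1.98×10⁻³ Pa/m
Geostrophic speed: V_g = |∂P/∂n|/(fρ) = 1.98×10⁻³/(1.12×10⁻⁴ × 1.04) = 17.1 m/s
Around a low, centrifugal force acts outward with Coriolis, so pressure-gradient force balances both:
(1/ρ)|∂P/∂n| = fV + V²/R  →  V² + fR·V − fR·V_g = 0
With fR = 1.12×10⁻⁴ × 1096×10³ m = 122 m/s:
V = [−fR + √((fR)² + 4 fR V_g)]/2 = [−122 + √(122² + 4×122×17.1)]/2 = 15.2 m/s
Subgeostrophic (V < V_g = 17.1 m/s), as expected around a low.

15 m s⁻¹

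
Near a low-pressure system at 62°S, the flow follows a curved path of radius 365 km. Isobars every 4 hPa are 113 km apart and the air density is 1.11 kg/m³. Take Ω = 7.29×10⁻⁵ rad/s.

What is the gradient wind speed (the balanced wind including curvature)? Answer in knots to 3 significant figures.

Coriolis parameter at 62°S:
f = 2Ω sin φ = 2 × 7.29×10⁻⁵ × sin 62° = 1.29×10⁻⁴ s⁻¹
Pressure gradient: |∂P/∂n| = 400 Pa / 113000 m = 3.54×10⁻³ Pa/m
Geostrophic speed: V_g = |∂P/∂n|/(fρ) = 3.54×10⁻³/(1.29×10⁻⁴ × 1.11) = 24.8 m/s
Around a low, centrifugal force acts outward with Coriolis, so pressure-gradient force balances both:
(1/ρ)|∂P/∂n| = fV + V²/R  →  V² + fR·V − fR·V_g = 0
With fR = 1.29×10⁻⁴ × 365×10³ m = 47.0 m/s:
V = [−fR + √((fR)² + 4 fR V_g)]/2 = [−47.0 + √(47.0² + 4×47.0×24.8)]/2 = 17.9 m/s
Subgeostrophic (V < V_g = 24.8 m/s), as expected around a low.
Converting: 17.9 m/s × 1.944 = 34.9 knots

34.9 knots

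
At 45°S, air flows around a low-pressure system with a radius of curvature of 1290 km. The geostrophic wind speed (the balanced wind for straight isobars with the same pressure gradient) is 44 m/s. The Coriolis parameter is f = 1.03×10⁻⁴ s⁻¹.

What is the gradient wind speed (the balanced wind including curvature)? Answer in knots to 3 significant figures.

67.8 knots

Around a low, centrifugal force acts outward with Coriolis, so pressure-gradient force balances both:
(1/ρ)|∂P/∂n| = fV + V²/R  →  V² + fR·V − fR·V_g = 0
With fR = 1.03×10⁻⁴ × 1290×10³ m = 133 m/s:
V = [−fR + √((fR)² + 4 fR V_g)]/2 = [−133 + √(133² + 4×133×44)]/2 = 34.9 m/s
Subgeostrophic (V < V_g = 44 m/s), as expected around a low.
Converting: 34.9 m/s × 1.944 = 67.8 knots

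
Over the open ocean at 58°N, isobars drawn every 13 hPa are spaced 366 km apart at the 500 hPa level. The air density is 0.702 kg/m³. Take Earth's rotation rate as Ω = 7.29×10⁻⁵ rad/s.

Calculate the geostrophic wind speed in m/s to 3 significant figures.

40.9 m/s

Coriolis parameter at 58°N:
f = 2Ω sin φ = 2 × 7.29×10⁻⁵ × sin 58° = 1.24×10⁻⁴ s⁻¹
Pressure gradient: |∂P/∂n| = 1300 Pa / 366000 m = 3.55×10⁻³ Pa/m
Geostrophic balance (pressure-gradient force = Coriolis force):
V_g = (1/(fρ)) |∂P/∂n| = 3.55×10⁻³ / (1.24×10⁻⁴ × 0.702) = 40.9 m/s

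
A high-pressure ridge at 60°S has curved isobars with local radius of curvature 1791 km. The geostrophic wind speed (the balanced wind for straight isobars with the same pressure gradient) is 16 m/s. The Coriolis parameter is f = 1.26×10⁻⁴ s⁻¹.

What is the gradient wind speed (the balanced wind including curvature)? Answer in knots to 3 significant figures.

Around a high, pressure-gradient force acts outward with centrifugal, so Coriolis balances both:
fV = (1/ρ)|∂P/∂n| + V²/R  →  V² − fR·V + fR·V_g = 0
With fR = 1.26×10⁻⁴ × 1791×10³ m = 226 m/s:
V = [fR − √((fR)² − 4 fR V_g)]/2 = [226 − √(226² − 4×226×16)]/2 = 17.3 m/s
Supergeostrophic (V > V_g = 16 m/s), as expected around a high.
Converting: 17.3 m/s × 1.944 = 33.7 knots

33.7 knots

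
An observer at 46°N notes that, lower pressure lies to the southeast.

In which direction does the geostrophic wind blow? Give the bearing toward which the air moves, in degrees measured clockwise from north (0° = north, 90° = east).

The pressure-gradient force points toward the southeast (bearing 135°).
Geostrophic balance: in the Northern Hemisphere the Coriolis force deflects motion to the right, so the geostrophic wind blows 90° to the right of the pressure-gradient force (low pressure on the left).
Rotating 135° by 90° clockwise gives 225° — the wind blows toward the southwest.

225°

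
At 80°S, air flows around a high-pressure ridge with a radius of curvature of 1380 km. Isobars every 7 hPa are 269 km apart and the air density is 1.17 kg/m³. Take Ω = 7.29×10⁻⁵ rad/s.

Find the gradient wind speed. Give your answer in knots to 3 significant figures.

32.9 knots

Coriolis parameter at 80°S:
f = 2Ω sin φ = 2 × 7.29×10⁻⁵ × sin 80° = 1.44×10⁻⁴ s⁻¹
Pressure gradient: |∂P/∂n| = 700 Pa / 269000 m = 2.60×10⁻³ Pa/m
Geostrophic speed: V_g = |∂P/∂n|/(fρ) = 2.60×10⁻³/(1.44×10⁻⁴ × 1.17) = 15.5 m/s
Around a high, pressure-gradient force acts outward with centrifugal, so Coriolis balances both:
fV = (1/ρ)|∂P/∂n| + V²/R  →  V² − fR·V + fR·V_g = 0
With fR = 1.44×10⁻⁴ × 1380×10³ m = 198 m/s:
V = [fR − √((fR)² − 4 fR V_g)]/2 = [198 − √(198² − 4×198×15.5)]/2 = 16.9 m/s
Supergeostrophic (V > V_g = 15.5 m/s), as expected around a high.
Converting: 16.9 m/s × 1.944 = 32.9 knots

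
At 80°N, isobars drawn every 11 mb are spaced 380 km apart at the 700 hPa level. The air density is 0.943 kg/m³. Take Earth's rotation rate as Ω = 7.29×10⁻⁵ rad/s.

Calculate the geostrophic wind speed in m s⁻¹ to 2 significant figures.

21 m s⁻¹

Coriolis parameter at 80°N:
f = 2Ω sin φ = 2 × 7.29×10⁻⁵ × sin 80° = 1.44×10⁻⁴ s⁻¹
Pressure gradient: |∂P/∂n| = 1100 Pa / 380000 m = 2.89×10⁻³ Pa/m
Geostrophic balance (pressure-gradient force = Coriolis force):
V_g = (1/(fρ)) |∂P/∂n| = 2.89×10⁻³ / (1.44×10⁻⁴ × 0.943) = 21.4 m/s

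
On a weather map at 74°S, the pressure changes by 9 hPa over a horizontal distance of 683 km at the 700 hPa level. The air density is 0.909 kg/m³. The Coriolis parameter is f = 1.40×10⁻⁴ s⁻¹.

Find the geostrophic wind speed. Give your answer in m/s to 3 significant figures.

Pressure gradient: |∂P/∂n| = 900 Pa / 683000 m = 1.32×10⁻³ Pa/m
Geostrophic balance (pressure-gradient force = Coriolis force):
V_g = (1/(fρ)) |∂P/∂n| = 1.32×10⁻³ / (1.40×10⁻⁴ × 0.909) = 10.4 m/s

10.4 m/s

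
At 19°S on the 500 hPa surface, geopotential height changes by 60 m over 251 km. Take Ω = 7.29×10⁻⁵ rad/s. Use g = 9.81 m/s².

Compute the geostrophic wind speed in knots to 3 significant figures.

Coriolis parameter at 19°S:
f = 2Ω sin φ = 2 × 7.29×10⁻⁵ × sin 19° = 4.75×10⁻⁵ s⁻¹
Height gradient: |∂Z/∂n| = 60 m / 251000 m = 2.39×10⁻⁴
On a pressure surface, geostrophic balance gives V_g = (g/f)|∂Z/∂n|:
V_g = 9.81 × 2.39×10⁻⁴ / 4.75×10⁻⁵ = 49.4 m/s
Converting: 49.4 m/s × 1.944 = 96.0 knots

96.0 knots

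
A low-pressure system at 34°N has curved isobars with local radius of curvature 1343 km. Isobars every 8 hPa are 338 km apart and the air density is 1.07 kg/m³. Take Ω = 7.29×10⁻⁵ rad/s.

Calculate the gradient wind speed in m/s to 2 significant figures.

Coriolis parameter at 34°N:
f = 2Ω sin φ = 2 × 7.29×10⁻⁵ × sin 34° = 8.15×10⁻⁵ s⁻¹
Pressure gradient: |∂P/∂n| = 800 Pa / 338000 m = 2.37×10⁻³ Pa/m
Geostrophic speed: V_g = |∂P/∂n|/(fρ) = 2.37×10⁻³/(8.15×10⁻⁵ × 1.07) = 27.1 m/s
Around a low, centrifugal force acts outward with Coriolis, so pressure-gradient force balances both:
(1/ρ)|∂P/∂n| = fV + V²/R  →  V² + fR·V − fR·V_g = 0
With fR = 8.15×10⁻⁵ × 1343×10³ m = 109 m/s:
V = [−fR + √((fR)² + 4 fR V_g)]/2 = [−109 + √(109² + 4×109×27.1)]/2 = 22.5 m/s
Subgeostrophic (V < V_g = 27.1 m/s), as expected around a low.

23 m/s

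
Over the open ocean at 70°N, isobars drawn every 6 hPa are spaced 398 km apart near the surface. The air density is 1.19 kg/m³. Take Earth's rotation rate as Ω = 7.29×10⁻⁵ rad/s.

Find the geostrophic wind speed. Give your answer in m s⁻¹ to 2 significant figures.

9.2 m s⁻¹

Coriolis parameter at 70°N:
f = 2Ω sin φ = 2 × 7.29×10⁻⁵ × sin 70° = 1.37×10⁻⁴ s⁻¹
Pressure gradient: |∂P/∂n| = 600 Pa / 398000 m = 1.51×10⁻³ Pa/m
Geostrophic balance (pressure-gradient force = Coriolis force):
V_g = (1/(fρ)) |∂P/∂n| = 1.51×10⁻³ / (1.37×10⁻⁴ × 1.19) = 9.25 m/s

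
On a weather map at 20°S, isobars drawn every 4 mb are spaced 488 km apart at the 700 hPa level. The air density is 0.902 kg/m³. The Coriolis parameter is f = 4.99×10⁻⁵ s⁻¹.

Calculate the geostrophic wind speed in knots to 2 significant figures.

Pressure gradient: |∂P/∂n| = 400 Pa / 488000 m = 8.20×10⁻⁴ Pa/m
Geostrophic balance (pressure-gradient force = Coriolis force):
V_g = (1/(fρ)) |∂P/∂n| = 8.20×10⁻⁴ / (4.99×10⁻⁵ × 0.902) = 18.2 m/s
Converting: 18.2 m/s × 1.944 = 35 knots

35 knots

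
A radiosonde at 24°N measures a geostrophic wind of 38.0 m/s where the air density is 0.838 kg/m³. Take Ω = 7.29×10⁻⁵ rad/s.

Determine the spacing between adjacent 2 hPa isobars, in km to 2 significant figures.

110 km

Coriolis parameter at 24°N:
f = 2Ω sin φ = 2 × 7.29×10⁻⁵ × sin 24° = 5.93×10⁻⁵ s⁻¹
Geostrophic balance rearranged: |∂P/∂n| = f ρ V_g
|∂P/∂n| = 5.93×10⁻⁵ × 0.838 × 38.0 = 1.89×10⁻³ Pa/m
Isobar spacing: Δn = ΔP/|∂P/∂n| = 200 Pa / 1.89×10⁻³ Pa/m = 105909 m ≈ 110 km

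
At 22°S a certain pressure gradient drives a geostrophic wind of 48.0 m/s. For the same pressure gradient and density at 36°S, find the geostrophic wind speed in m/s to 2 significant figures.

With the same pressure gradient and density, V_g ∝ 1/f ∝ 1/sin φ.
V₂ = V₁ · sin φ₁ / sin φ₂ = 48.0 × sin 22° / sin 36°
V₂ = 48.0 × 0.3746/0.5878 = 31 m/s

31 m/s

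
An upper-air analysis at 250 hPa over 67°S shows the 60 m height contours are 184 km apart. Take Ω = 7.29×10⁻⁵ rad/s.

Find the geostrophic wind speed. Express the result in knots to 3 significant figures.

Coriolis parameter at 67°S:
f = 2Ω sin φ = 2 × 7.29×10⁻⁵ × sin 67° = 1.34×10⁻⁴ s⁻¹
Height gradient: |∂Z/∂n| = 60 m / 184000 m = 3.26×10⁻⁴
On a pressure surface, geostrophic balance gives V_g = (g/f)|∂Z/∂n|:
V_g = 9.81 × 3.26×10⁻⁴ / 1.34×10⁻⁴ = 23.8 m/s
Converting: 23.8 m/s × 1.944 = 46.3 knots

46.3 knots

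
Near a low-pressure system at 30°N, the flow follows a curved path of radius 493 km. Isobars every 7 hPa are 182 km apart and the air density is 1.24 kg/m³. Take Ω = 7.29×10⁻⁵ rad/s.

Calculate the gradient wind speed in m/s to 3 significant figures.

25.1 m/s

Coriolis parameter at 30°N:
f = 2Ω sin φ = 2 × 7.29×10⁻⁵ × sin 30° = 7.29×10⁻⁵ s⁻¹
Pressure gradient: |∂P/∂n| = 700 Pa / 182000 m = 3.85×10⁻³ Pa/m
Geostrophic speed: V_g = |∂P/∂n|/(fρ) = 3.85×10⁻³/(7.29×10⁻⁵ × 1.24) = 42.5 m/s
Around a low, centrifugal force acts outward with Coriolis, so pressure-gradient force balances both:
(1/ρ)|∂P/∂n| = fV + V²/R  →  V² + fR·V − fR·V_g = 0
With fR = 7.29×10⁻⁵ × 493×10³ m = 35.9 m/s:
V = [−fR + √((fR)² + 4 fR V_g)]/2 = [−35.9 + √(35.9² + 4×35.9×42.5)]/2 = 25.1 m/s
Subgeostrophic (V < V_g = 42.5 m/s), as expected around a low.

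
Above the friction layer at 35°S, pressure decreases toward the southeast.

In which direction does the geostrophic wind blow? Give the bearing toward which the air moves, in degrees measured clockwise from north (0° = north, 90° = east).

The pressure-gradient force points toward the southeast (bearing 135°).
Geostrophic balance: in the Southern Hemisphere the Coriolis force deflects motion to the left, so the geostrophic wind blows 90° to the left of the pressure-gradient force (low pressure on the right).
Rotating 135° by 90° counterclockwise gives 045° — the wind blows toward the northeast.

045°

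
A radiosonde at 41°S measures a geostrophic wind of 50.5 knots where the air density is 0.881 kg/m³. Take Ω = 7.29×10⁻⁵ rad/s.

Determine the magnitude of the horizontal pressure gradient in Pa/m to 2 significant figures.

2.2×10⁻³ Pa/m

Coriolis parameter at 41°S:
f = 2Ω sin φ = 2 × 7.29×10⁻⁵ × sin 41° = 9.57×10⁻⁵ s⁻¹
Wind speed in SI: 50.5 knots = 26.0 m/s
Geostrophic balance rearranged: |∂P/∂n| = f ρ V_g
|∂P/∂n| = 9.57×10⁻⁵ × 0.881 × 26.0 = 2.19×10⁻³ Pa/m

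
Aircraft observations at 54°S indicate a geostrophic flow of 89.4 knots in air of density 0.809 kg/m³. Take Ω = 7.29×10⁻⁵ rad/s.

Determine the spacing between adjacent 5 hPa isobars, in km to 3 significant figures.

114 km

Coriolis parameter at 54°S:
f = 2Ω sin φ = 2 × 7.29×10⁻⁵ × sin 54° = 1.18×10⁻⁴ s⁻¹
Wind speed in SI: 89.4 knots = 46.0 m/s
Geostrophic balance rearranged: |∂P/∂n| = f ρ V_g
|∂P/∂n| = 1.18×10⁻⁴ × 0.809 × 46.0 = 4.39×10⁻³ Pa/m
Isobar spacing: Δn = ΔP/|∂P/∂n| = 500 Pa / 4.39×10⁻³ Pa/m = 113928 m ≈ 114 km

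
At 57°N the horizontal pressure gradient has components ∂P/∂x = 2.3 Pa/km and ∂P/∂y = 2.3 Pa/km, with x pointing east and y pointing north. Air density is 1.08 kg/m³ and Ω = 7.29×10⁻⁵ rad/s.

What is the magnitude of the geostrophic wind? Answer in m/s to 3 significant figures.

Coriolis parameter at 57°N:
f = 2Ω sin φ = 2 × 7.29×10⁻⁵ × sin 57° = 1.22×10⁻⁴ s⁻¹
Component geostrophic relations (x east, y north):
u_g = −(1/(fρ)) ∂P/∂y,  v_g = (1/(fρ)) ∂P/∂x
u_g = −(2.3×10⁻³)/(1.22×10⁻⁴ × 1.08) = −17.4 m/s;  v_g = (2.3×10⁻³)/(1.22×10⁻⁴ × 1.08) = 17.4 m/s
|V_g| = √(u_g² + v_g²) = 24.6 m/s

24.6 m/s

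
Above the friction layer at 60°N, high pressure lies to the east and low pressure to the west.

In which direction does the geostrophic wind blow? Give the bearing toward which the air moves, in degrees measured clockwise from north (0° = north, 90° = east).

The pressure-gradient force points toward the west (bearing 270°).
Geostrophic balance: in the Northern Hemisphere the Coriolis force deflects motion to the right, so the geostrophic wind blows 90° to the right of the pressure-gradient force (low pressure on the left).
Rotating 270° by 90° clockwise gives 000° — the wind blows toward the north.

000°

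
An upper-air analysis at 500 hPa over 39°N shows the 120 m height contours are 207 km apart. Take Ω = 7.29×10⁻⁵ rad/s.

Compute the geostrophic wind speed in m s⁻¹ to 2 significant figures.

62 m s⁻¹

Coriolis parameter at 39°N:
f = 2Ω sin φ = 2 × 7.29×10⁻⁵ × sin 39° = 9.18×10⁻⁵ s⁻¹
Height gradient: |∂Z/∂n| = 120 m / 207000 m = 5.80×10⁻⁴
On a pressure surface, geostrophic balance gives V_g = (g/f)|∂Z/∂n|:
V_g = 9.81 × 5.80×10⁻⁴ / 9.18×10⁻⁵ = 62.0 m/s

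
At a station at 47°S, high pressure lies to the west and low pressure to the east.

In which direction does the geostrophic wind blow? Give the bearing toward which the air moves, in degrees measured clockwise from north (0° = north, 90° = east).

The pressure-gradient force points toward the east (bearing 090°).
Geostrophic balance: in the Southern Hemisphere the Coriolis force deflects motion to the left, so the geostrophic wind blows 90° to the left of the pressure-gradient force (low pressure on the right).
Rotating 090° by 90° counterclockwise gives 000° — the wind blows toward the north.

000°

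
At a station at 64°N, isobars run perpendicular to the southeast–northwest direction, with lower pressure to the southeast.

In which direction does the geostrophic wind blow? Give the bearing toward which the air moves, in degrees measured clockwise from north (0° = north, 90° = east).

The pressure-gradient force points toward the southeast (bearing 135°).
Geostrophic balance: in the Northern Hemisphere the Coriolis force deflects motion to the right, so the geostrophic wind blows 90° to the right of the pressure-gradient force (low pressure on the left).
Rotating 135° by 90° clockwise gives 225° — the wind blows toward the southwest.

225°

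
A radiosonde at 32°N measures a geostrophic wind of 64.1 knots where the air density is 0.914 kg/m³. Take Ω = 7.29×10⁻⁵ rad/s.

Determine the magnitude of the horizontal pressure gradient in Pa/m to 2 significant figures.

Coriolis parameter at 32°N:
f = 2Ω sin φ = 2 × 7.29×10⁻⁵ × sin 32° = 7.73×10⁻⁵ s⁻¹
Wind speed in SI: 64.1 knots = 33.0 m/s
Geostrophic balance rearranged: |∂P/∂n| = f ρ V_g
|∂P/∂n| = 7.73×10⁻⁵ × 0.914 × 33.0 = 2.33×10⁻³ Pa/m

2.3×10⁻³ Pa/m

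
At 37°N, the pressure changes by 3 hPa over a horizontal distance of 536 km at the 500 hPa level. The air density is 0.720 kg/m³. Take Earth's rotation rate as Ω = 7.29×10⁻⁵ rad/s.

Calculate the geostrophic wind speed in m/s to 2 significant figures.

Coriolis parameter at 37°N:
f = 2Ω sin φ = 2 × 7.29×10⁻⁵ × sin 37° = 8.77×10⁻⁵ s⁻¹
Pressure gradient: |∂P/∂n| = 300 Pa / 536000 m = 5.60×10⁻⁴ Pa/m
Geostrophic balance (pressure-gradient force = Coriolis force):
V_g = (1/(fρ)) |∂P/∂n| = 5.60×10⁻⁴ / (8.77×10⁻⁵ × 0.720) = 8.86 m/s

8.9 m/s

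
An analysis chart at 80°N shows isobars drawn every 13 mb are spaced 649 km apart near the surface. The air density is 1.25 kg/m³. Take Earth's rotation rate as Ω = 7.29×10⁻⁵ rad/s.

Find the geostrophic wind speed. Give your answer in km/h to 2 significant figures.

Coriolis parameter at 80°N:
f = 2Ω sin φ = 2 × 7.29×10⁻⁵ × sin 80° = 1.44×10⁻⁴ s⁻¹
Pressure gradient: |∂P/∂n| = 1300 Pa / 649000 m = 2.00×10⁻³ Pa/m
Geostrophic balance (pressure-gradient force = Coriolis force):
V_g = (1/(fρ)) |∂P/∂n| = 2.00×10⁻³ / (1.44×10⁻⁴ × 1.25) = 11.2 m/s
Converting: 11.2 m/s × 3.6 = 40 km/h

40 km/h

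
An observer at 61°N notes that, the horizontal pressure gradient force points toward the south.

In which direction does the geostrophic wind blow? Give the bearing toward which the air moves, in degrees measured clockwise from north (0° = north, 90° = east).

270°

The pressure-gradient force points toward the south (bearing 180°).
Geostrophic balance: in the Northern Hemisphere the Coriolis force deflects motion to the right, so the geostrophic wind blows 90° to the right of the pressure-gradient force (low pressure on the left).
Rotating 180° by 90° clockwise gives 270° — the wind blows toward the west.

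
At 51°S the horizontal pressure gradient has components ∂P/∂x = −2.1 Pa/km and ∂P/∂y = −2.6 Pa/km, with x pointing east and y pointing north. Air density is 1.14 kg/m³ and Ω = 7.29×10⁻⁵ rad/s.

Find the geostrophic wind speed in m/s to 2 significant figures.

Coriolis parameter at 51°S:
f = 2Ω sin φ = 2 × 7.29×10⁻⁵ × sin 51° = 1.13×10⁻⁴ s⁻¹
In the Southern Hemisphere f is negative: f = −1.13×10⁻⁴ s⁻¹.
Component geostrophic relations (x east, y north):
u_g = −(1/(fρ)) ∂P/∂y,  v_g = (1/(fρ)) ∂P/∂x
u_g = −(−2.6×10⁻³)/(−1.13×10⁻⁴ × 1.14) = −20.1 m/s;  v_g = (−2.1×10⁻³)/(−1.13×10⁻⁴ × 1.14) = 16.3 m/s
|V_g| = √(u_g² + v_g²) = 25.9 m/s

26 m/s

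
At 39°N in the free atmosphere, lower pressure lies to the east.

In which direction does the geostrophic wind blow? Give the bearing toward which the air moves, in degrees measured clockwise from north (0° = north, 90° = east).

180°

The pressure-gradient force points toward the east (bearing 090°).
Geostrophic balance: in the Northern Hemisphere the Coriolis force deflects motion to the right, so the geostrophic wind blows 90° to the right of the pressure-gradient force (low pressure on the left).
Rotating 090° by 90° clockwise gives 180° — the wind blows toward the south.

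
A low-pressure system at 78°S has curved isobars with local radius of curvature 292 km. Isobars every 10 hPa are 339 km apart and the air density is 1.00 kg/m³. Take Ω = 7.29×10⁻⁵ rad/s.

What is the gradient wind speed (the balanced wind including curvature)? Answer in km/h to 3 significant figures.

Coriolis parameter at 78°S:
f = 2Ω sin φ = 2 × 7.29×10⁻⁵ × sin 78° = 1.43×10⁻⁴ s⁻¹
Pressure gradient: |∂P/∂n| = 1000 Pa / 339000 m = 2.95×10⁻³ Pa/m
Geostrophic speed: V_g = |∂P/∂n|/(fρ) = 2.95×10⁻³/(1.43×10⁻⁴ × 1.00) = 20.7 m/s
Around a low, centrifugal force acts outward with Coriolis, so pressure-gradient force balances both:
(1/ρ)|∂P/∂n| = fV + V²/R  →  V² + fR·V − fR·V_g = 0
With fR = 1.43×10⁻⁴ × 292×10³ m = 41.6 m/s:
V = [−fR + √((fR)² + 4 fR V_g)]/2 = [−41.6 + √(41.6² + 4×41.6×20.7)]/2 = 15.2 m/s
Subgeostrophic (V < V_g = 20.7 m/s), as expected around a low.
Converting: 15.2 m/s × 3.6 = 54.6 km/h

54.6 km/h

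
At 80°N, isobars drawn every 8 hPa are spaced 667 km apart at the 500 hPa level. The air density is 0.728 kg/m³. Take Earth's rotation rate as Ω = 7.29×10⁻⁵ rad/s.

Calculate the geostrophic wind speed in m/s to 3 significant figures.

11.5 m/s

Coriolis parameter at 80°N:
f = 2Ω sin φ = 2 × 7.29×10⁻⁵ × sin 80° = 1.44×10⁻⁴ s⁻¹
Pressure gradient: |∂P/∂n| = 800 Pa / 667000 m = 1.20×10⁻³ Pa/m
Geostrophic balance (pressure-gradient force = Coriolis force):
V_g = (1/(fρ)) |∂P/∂n| = 1.20×10⁻³ / (1.44×10⁻⁴ × 0.728) = 11.5 m/s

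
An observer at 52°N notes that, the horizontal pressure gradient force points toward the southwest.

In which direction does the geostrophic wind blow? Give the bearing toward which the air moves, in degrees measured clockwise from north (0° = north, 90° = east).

315°

The pressure-gradient force points toward the southwest (bearing 225°).
Geostrophic balance: in the Northern Hemisphere the Coriolis force deflects motion to the right, so the geostrophic wind blows 90° to the right of the pressure-gradient force (low pressure on the left).
Rotating 225° by 90° clockwise gives 315° — the wind blows toward the northwest.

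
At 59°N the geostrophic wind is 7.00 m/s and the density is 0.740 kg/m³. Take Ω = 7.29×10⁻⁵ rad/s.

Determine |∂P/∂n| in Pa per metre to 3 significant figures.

Coriolis parameter at 59°N:
f = 2Ω sin φ = 2 × 7.29×10⁻⁵ × sin 59° = 1.25×10⁻⁴ s⁻¹
Geostrophic balance rearranged: |∂P/∂n| = f ρ V_g
|∂P/∂n| = 1.25×10⁻⁴ × 0.740 × 7.00 = 6.47×10⁻⁴ Pa/m

6.47×10⁻⁴ Pa/m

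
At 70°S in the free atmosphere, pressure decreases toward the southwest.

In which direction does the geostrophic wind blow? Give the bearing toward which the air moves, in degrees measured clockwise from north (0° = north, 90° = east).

135°

The pressure-gradient force points toward the southwest (bearing 225°).
Geostrophic balance: in the Southern Hemisphere the Coriolis force deflects motion to the left, so the geostrophic wind blows 90° to the left of the pressure-gradient force (low pressure on the right).
Rotating 225° by 90° counterclockwise gives 135° — the wind blows toward the southeast.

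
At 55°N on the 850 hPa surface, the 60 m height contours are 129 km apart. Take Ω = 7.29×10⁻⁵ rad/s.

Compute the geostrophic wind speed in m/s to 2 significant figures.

38 m/s

Coriolis parameter at 55°N:
f = 2Ω sin φ = 2 × 7.29×10⁻⁵ × sin 55° = 1.19×10⁻⁴ s⁻¹
Height gradient: |∂Z/∂n| = 60 m / 129000 m = 4.65×10⁻⁴
On a pressure surface, geostrophic balance gives V_g = (g/f)|∂Z/∂n|:
V_g = 9.81 × 4.65×10⁻⁴ / 1.19×10⁻⁴ = 38.2 m/s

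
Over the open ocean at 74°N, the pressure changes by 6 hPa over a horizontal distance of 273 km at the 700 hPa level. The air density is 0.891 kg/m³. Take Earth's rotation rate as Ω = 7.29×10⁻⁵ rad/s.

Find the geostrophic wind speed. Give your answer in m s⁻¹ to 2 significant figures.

Coriolis parameter at 74°N:
f = 2Ω sin φ = 2 × 7.29×10⁻⁵ × sin 74° = 1.40×10⁻⁴ s⁻¹
Pressure gradient: |∂P/∂n| = 600 Pa / 273000 m = 2.20×10⁻³ Pa/m
Geostrophic balance (pressure-gradient force = Coriolis force):
V_g = (1/(fρ)) |∂P/∂n| = 2.20×10⁻³ / (1.40×10⁻⁴ × 0.891) = 17.6 m/s

18 m s⁻¹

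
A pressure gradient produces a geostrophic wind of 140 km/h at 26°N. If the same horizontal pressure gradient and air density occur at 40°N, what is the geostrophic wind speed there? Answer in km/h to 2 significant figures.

95 km/h

With the same pressure gradient and density, V_g ∝ 1/f ∝ 1/sin φ.
V₂ = V₁ · sin φ₁ / sin φ₂ = 140 × sin 26° / sin 40°
V₂ = 140 × 0.4384/0.6428 = 95 km/h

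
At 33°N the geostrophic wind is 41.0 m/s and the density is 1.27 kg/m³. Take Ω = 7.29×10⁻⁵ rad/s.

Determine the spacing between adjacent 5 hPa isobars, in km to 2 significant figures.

120 km

Coriolis parameter at 33°N:
f = 2Ω sin φ = 2 × 7.29×10⁻⁵ × sin 33° = 7.94×10⁻⁵ s⁻¹
Geostrophic balance rearranged: |∂P/∂n| = f ρ V_g
|∂P/∂n| = 7.94×10⁻⁵ × 1.27 × 41.0 = 4.13×10⁻³ Pa/m
Isobar spacing: Δn = ΔP/|∂P/∂n| = 500 Pa / 4.13×10⁻³ Pa/m = 120925 m ≈ 120 km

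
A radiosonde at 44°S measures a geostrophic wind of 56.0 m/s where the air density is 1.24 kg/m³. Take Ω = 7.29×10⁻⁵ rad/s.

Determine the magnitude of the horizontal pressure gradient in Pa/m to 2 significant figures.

7.0×10⁻³ Pa/m

Coriolis parameter at 44°S:
f = 2Ω sin φ = 2 × 7.29×10⁻⁵ × sin 44° = 1.01×10⁻⁴ s⁻¹
Geostrophic balance rearranged: |∂P/∂n| = f ρ V_g
|∂P/∂n| = 1.01×10⁻⁴ × 1.24 × 56.0 = 7.03×10⁻³ Pa/m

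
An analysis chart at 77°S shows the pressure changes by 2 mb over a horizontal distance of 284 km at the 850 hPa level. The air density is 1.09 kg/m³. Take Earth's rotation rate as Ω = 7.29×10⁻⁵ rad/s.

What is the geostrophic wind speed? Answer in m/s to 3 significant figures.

4.55 m/s

Coriolis parameter at 77°S:
f = 2Ω sin φ = 2 × 7.29×10⁻⁵ × sin 77° = 1.42×10⁻⁴ s⁻¹
Pressure gradient: |∂P/∂n| = 200 Pa / 284000 m = 7.04×10⁻⁴ Pa/m
Geostrophic balance (pressure-gradient force = Coriolis force):
V_g = (1/(fρ)) |∂P/∂n| = 7.04×10⁻⁴ / (1.42×10⁻⁴ × 1.09) = 4.55 m/s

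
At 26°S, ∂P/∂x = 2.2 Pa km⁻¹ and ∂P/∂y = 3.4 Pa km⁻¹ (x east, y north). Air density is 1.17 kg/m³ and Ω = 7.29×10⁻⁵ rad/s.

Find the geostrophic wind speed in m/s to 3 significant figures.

54.2 m/s

Coriolis parameter at 26°S:
f = 2Ω sin φ = 2 × 7.29×10⁻⁵ × sin 26° = 6.39×10⁻⁵ s⁻¹
In the Southern Hemisphere f is negative: f = −6.39×10⁻⁵ s⁻¹.
Component geostrophic relations (x east, y north):
u_g = −(1/(fρ)) ∂P/∂y,  v_g = (1/(fρ)) ∂P/∂x
u_g = −(3.4×10⁻³)/(−6.39×10⁻⁵ × 1.17) = 45.5 m/s;  v_g = (2.2×10⁻³)/(−6.39×10⁻⁵ × 1.17) = −29.4 m/s
|V_g| = √(u_g² + v_g²) = 54.2 m/s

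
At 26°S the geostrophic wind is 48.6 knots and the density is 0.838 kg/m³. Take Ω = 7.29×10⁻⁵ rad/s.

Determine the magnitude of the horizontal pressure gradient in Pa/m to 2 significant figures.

Coriolis parameter at 26°S:
f = 2Ω sin φ = 2 × 7.29×10⁻⁵ × sin 26° = 6.39×10⁻⁵ s⁻¹
Wind speed in SI: 48.6 knots = 25.0 m/s
Geostrophic balance rearranged: |∂P/∂n| = f ρ V_g
|∂P/∂n| = 6.39×10⁻⁵ × 0.838 × 25.0 = 1.34×10⁻³ Pa/m

1.3×10⁻³ Pa/m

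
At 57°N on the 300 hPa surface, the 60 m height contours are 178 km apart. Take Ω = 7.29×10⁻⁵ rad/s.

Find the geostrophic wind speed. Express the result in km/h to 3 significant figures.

Coriolis parameter at 57°N:
f = 2Ω sin φ = 2 × 7.29×10⁻⁵ × sin 57° = 1.22×10⁻⁴ s⁻¹
Height gradient: |∂Z/∂n| = 60 m / 178000 m = 3.37×10⁻⁴
On a pressure surface, geostrophic balance gives V_g = (g/f)|∂Z/∂n|:
V_g = 9.81 × 3.37×10⁻⁴ / 1.22×10⁻⁴ = 27.0 m/s
Converting: 27.0 m/s × 3.6 = 97.4 km/h

97.4 km/h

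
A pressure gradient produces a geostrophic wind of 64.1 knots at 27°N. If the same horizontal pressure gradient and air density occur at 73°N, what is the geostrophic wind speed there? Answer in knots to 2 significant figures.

With the same pressure gradient and density, V_g ∝ 1/f ∝ 1/sin φ.
V₂ = V₁ · sin φ₁ / sin φ₂ = 64.1 × sin 27° / sin 73°
V₂ = 64.1 × 0.4540/0.9563 = 30 knots

30 knots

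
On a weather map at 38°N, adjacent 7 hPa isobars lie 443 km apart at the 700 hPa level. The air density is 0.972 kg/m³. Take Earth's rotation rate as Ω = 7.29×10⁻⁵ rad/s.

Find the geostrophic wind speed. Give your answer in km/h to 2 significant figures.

Coriolis parameter at 38°N:
f = 2Ω sin φ = 2 × 7.29×10⁻⁵ × sin 38° = 8.98×10⁻⁵ s⁻¹
Pressure gradient: |∂P/∂n| = 700 Pa / 443000 m = 1.58×10⁻³ Pa/m
Geostrophic balance (pressure-gradient force = Coriolis force):
V_g = (1/(fρ)) |∂P/∂n| = 1.58×10⁻³ / (8.98×10⁻⁵ × 0.972) = 18.1 m/s
Converting: 18.1 m/s × 3.6 = 65 km/h

65 km/h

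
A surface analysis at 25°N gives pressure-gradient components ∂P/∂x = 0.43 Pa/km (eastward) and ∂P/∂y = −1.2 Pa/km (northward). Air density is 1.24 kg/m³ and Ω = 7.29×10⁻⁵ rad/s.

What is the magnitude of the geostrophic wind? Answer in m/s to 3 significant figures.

16.7 m/s

Coriolis parameter at 25°N:
f = 2Ω sin φ = 2 × 7.29×10⁻⁵ × sin 25° = 6.16×10⁻⁵ s⁻¹
Component geostrophic relations (x east, y north):
u_g = −(1/(fρ)) ∂P/∂y,  v_g = (1/(fρ)) ∂P/∂x
u_g = −(−1.2×10⁻³)/(6.16×10⁻⁵ × 1.24) = 15.7 m/s;  v_g = (0.43×10⁻³)/(6.16×10⁻⁵ × 1.24) = 5.63 m/s
|V_g| = √(u_g² + v_g²) = 16.7 m/s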